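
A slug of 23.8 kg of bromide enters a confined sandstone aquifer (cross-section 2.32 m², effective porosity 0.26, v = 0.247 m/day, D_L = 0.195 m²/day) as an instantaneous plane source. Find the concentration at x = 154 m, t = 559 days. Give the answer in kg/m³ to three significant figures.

For an instantaneous plane source, C(x,t) = M/(n_e·A·√(4πDt)) · exp(−(x−vt)²/(4Dt)), with n_e·A the pore (flow) area.
Plume center vt = 0.247 × 559 = 138.073 m, so the well at 154 m is 15.927 m downgradient of the peak.
√(4πDt) = 37.01 m, giving peak height M/(n_e·A·√(4πDt)) = 23.8/(0.26 × 2.32 × 37.01) = 1.066 kg/m³.
(x−vt)²/(4Dt) = (15.927)²/(4 × 0.195 × 559) = 0.5818; exp(−0.5818) = 0.5589.
C = 1.066 × 0.5589 = 0.596 kg/m³.

0.596 kg/m³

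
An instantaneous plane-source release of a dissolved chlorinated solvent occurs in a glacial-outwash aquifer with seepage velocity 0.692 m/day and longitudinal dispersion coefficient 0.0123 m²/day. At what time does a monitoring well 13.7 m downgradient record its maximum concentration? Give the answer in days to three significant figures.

19.8 days

For the 1D instantaneous-source solution, setting ∂C/∂t = 0 at fixed x gives v²t² + 2Dt − x² = 0, so t = (√(D² + v²x²) − D)/v².
√(D² + v²x²) = √(0.0123² + 0.692² × 13.7²) = 9.480; v² = 0.478864.
t = (9.480 − 0.0123)/0.478864 = 19.8 days (vs. the pure-advection estimate x/v = 19.8 d).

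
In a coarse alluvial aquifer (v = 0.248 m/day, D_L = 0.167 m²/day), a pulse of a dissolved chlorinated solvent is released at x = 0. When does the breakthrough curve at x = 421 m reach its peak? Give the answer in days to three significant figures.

1690 days

For the 1D instantaneous-source solution, setting ∂C/∂t = 0 at fixed x gives v²t² + 2Dt − x² = 0, so t = (√(D² + v²x²) − D)/v².
√(D² + v²x²) = √(0.167² + 0.248² × 421²) = 104.4; v² = 0.061504.
t = (104.4 − 0.167)/0.061504 = 1690 days (vs. the pure-advection estimate x/v = 1700 d).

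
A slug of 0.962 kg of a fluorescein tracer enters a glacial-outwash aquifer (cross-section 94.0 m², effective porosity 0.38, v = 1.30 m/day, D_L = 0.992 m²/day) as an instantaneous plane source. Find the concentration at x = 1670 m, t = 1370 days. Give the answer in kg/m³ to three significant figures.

2.14e-05 kg/m³

For an instantaneous plane source, C(x,t) = M/(n_e·A·√(4πDt)) · exp(−(x−vt)²/(4Dt)), with n_e·A the pore (flow) area.
Plume center vt = 1.30 × 1370 = 1781 m, so the well at 1670 m is 111 m upgradient of the peak.
√(4πDt) = 130.7 m, giving peak height M/(n_e·A·√(4πDt)) = 0.962/(0.38 × 94.0 × 130.7) = 0.0002061 kg/m³.
(x−vt)²/(4Dt) = (-111)²/(4 × 0.992 × 1370) = 2.266; exp(−2.266) = 0.1037.
C = 0.0002061 × 0.1037 = 2.14e-05 kg/m³.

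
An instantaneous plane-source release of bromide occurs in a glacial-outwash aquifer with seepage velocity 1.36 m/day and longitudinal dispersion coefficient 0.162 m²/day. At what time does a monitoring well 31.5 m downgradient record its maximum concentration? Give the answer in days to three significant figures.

23.1 days

For the 1D instantaneous-source solution, setting ∂C/∂t = 0 at fixed x gives v²t² + 2Dt − x² = 0, so t = (√(D² + v²x²) − D)/v².
√(D² + v²x²) = √(0.162² + 1.36² × 31.5²) = 42.84; v² = 1.8496.
t = (42.84 − 0.162)/1.8496 = 23.1 days (vs. the pure-advection estimate x/v = 23.2 d).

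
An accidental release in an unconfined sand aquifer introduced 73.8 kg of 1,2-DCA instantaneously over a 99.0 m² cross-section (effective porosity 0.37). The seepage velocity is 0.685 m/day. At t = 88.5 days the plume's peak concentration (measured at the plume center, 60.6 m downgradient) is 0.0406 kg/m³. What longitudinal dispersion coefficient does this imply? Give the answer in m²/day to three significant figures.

2.21 m²/day

At the plume center C_max = M/(n_e·A·√(4πDt)), so D = M²/(4πt·(n_e·A·C_max)²).
n_e·A·C_max = 0.37 × 99.0 × 0.0406 = 1.487 kg/m.
D = 73.8²/(4π × 88.5 × 1.487²) = 2.21 m²/day.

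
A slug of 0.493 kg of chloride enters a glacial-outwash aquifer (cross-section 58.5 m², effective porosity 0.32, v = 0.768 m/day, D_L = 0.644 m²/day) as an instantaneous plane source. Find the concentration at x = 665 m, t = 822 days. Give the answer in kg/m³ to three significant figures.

0.000189 kg/m³

For an instantaneous plane source, C(x,t) = M/(n_e·A·√(4πDt)) · exp(−(x−vt)²/(4Dt)), with n_e·A the pore (flow) area.
Plume center vt = 0.768 × 822 = 631.296 m, so the well at 665 m is 33.704 m downgradient of the peak.
√(4πDt) = 81.56 m, giving peak height M/(n_e·A·√(4πDt)) = 0.493/(0.32 × 58.5 × 81.56) = 0.0003229 kg/m³.
(x−vt)²/(4Dt) = (33.704)²/(4 × 0.644 × 822) = 0.5365; exp(−0.5365) = 0.5848.
C = 0.0003229 × 0.5848 = 0.000189 kg/m³.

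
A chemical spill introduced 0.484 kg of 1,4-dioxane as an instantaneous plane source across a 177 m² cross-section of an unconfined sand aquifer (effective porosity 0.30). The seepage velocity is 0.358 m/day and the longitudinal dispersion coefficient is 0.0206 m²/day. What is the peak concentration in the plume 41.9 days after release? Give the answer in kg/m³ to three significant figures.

The peak of an instantaneous 1D plume sits at x = vt; there the Gaussian factor is 1 and C_max = M/(n_e·A·√(4πDt)), where n_e·A is the pore area the mass is dissolved in.
√(4πDt) = √(4π × 0.0206 × 41.9) = 3.293 m, so C_max = 0.484/(0.30 × 177 × 3.293) = 0.00277 kg/m³.

0.00277 kg/m³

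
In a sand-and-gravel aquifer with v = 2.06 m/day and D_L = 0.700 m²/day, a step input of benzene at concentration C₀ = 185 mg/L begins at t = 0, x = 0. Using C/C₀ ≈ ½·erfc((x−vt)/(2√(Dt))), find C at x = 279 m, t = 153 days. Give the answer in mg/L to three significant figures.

184 mg/L

For a continuous step input, C/C₀ ≈ ½·erfc((x−vt)/(2√(Dt))).
vt = 2.06 × 153 = 315.18 m and 2√(Dt) = 2√(0.700 × 153) = 20.70 m.
Argument (x−vt)/(2√(Dt)) = (279 − 315.18)/20.70 = -1.748; ½·erfc(-1.748) = 0.9933.
C = 185 × 0.9933 = 184 mg/L.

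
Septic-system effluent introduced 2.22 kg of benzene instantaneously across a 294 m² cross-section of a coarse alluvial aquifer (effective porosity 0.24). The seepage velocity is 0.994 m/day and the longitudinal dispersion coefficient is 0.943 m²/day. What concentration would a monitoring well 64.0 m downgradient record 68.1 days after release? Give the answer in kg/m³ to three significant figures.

For an instantaneous plane source, C(x,t) = M/(n_e·A·√(4πDt)) · exp(−(x−vt)²/(4Dt)), with n_e·A the pore (flow) area.
Plume center vt = 0.994 × 68.1 = 67.6914 m, so the well at 64.0 m is 3.6914 m upgradient of the peak.
√(4πDt) = 28.41 m, giving peak height M/(n_e·A·√(4πDt)) = 2.22/(0.24 × 294 × 28.41) = 0.001107 kg/m³.
(x−vt)²/(4Dt) = (-3.6914)²/(4 × 0.943 × 68.1) = 0.05305; exp(−0.05305) = 0.9483.
C = 0.001107 × 0.9483 = 0.00105 kg/m³.

0.00105 kg/m³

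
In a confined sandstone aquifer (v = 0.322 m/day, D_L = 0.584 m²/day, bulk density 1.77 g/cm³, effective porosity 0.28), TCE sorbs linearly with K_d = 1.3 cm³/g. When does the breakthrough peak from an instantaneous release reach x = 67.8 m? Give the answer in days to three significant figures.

1890 days

Retardation factor R = 1 + ρ_b·K_d/n = 1 + 1.77 × 1.3/0.28 = 9.218.
Sorption retards both mechanisms: v_R = v/R = 0.03493 m/day, D_R = D/R = 0.06335 m²/day.
Peak time from v_R²t² + 2D_R t − x² = 0: t = (√(D_R² + v_R²x²) − D_R)/v_R².
√(D_R² + v_R²x²) = √(0.06335² + 0.03493² × 67.8²) = 2.369; v_R² = 0.001220.
t = (2.369 − 0.06335)/0.001220 = 1890 days.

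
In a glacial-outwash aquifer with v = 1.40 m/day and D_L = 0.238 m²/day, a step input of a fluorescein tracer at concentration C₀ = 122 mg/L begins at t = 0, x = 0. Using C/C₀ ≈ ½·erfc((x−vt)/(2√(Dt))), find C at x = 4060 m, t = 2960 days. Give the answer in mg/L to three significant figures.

For a continuous step input, C/C₀ ≈ ½·erfc((x−vt)/(2√(Dt))).
vt = 1.40 × 2960 = 4144 m and 2√(Dt) = 2√(0.238 × 2960) = 53.08 m.
Argument (x−vt)/(2√(Dt)) = (4060 − 4144)/53.08 = -1.583; ½·erfc(-1.583) = 0.9874.
C = 122 × 0.9874 = 120 mg/L.

120 mg/L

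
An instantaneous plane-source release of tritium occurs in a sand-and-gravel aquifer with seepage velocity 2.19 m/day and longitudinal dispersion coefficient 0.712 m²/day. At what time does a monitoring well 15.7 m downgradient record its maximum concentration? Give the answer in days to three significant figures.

7.02 days

For the 1D instantaneous-source solution, setting ∂C/∂t = 0 at fixed x gives v²t² + 2Dt − x² = 0, so t = (√(D² + v²x²) − D)/v².
√(D² + v²x²) = √(0.712² + 2.19² × 15.7²) = 34.39; v² = 4.7961.
t = (34.39 − 0.712)/4.7961 = 7.02 days (vs. the pure-advection estimate x/v = 7.17 d).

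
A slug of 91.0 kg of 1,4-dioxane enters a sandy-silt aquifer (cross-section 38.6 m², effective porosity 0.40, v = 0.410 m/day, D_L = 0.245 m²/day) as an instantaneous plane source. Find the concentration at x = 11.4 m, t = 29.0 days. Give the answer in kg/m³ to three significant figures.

0.618 kg/m³

For an instantaneous plane source, C(x,t) = M/(n_e·A·√(4πDt)) · exp(−(x−vt)²/(4Dt)), with n_e·A the pore (flow) area.
Plume center vt = 0.410 × 29.0 = 11.89 m, so the well at 11.4 m is 0.49 m upgradient of the peak.
√(4πDt) = 9.449 m, giving peak height M/(n_e·A·√(4πDt)) = 91.0/(0.40 × 38.6 × 9.449) = 0.6237 kg/m³.
(x−vt)²/(4Dt) = (-0.49)²/(4 × 0.245 × 29.0) = 0.008448; exp(−0.008448) = 0.9916.
C = 0.6237 × 0.9916 = 0.618 kg/m³.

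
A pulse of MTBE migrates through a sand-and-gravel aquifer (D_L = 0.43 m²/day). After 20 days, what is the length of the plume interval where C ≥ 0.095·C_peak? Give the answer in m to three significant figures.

The plume is Gaussian with σ = √(2Dt) = √(2 × 0.43 × 20) = 4.147 m.
C/C_peak = exp(−Δx²/(2σ²)) = 0.095 ⇒ Δx = σ·√(−2 ln 0.095) = 4.147 × 2.170 = 8.999 m.
Width = 2Δx = 18.0 m.

18.0 m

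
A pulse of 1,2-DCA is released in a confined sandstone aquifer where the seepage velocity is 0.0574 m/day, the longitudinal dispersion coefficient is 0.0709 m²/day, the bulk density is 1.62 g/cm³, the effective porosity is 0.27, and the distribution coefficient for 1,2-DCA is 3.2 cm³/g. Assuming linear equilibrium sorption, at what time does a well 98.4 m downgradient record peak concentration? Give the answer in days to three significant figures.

34200 days

Retardation factor R = 1 + ρ_b·K_d/n = 1 + 1.62 × 3.2/0.27 = 20.20.
Sorption retards both mechanisms: v_R = v/R = 0.002842 m/day, D_R = D/R = 0.003510 m²/day.
Peak time from v_R²t² + 2D_R t − x² = 0: t = (√(D_R² + v_R²x²) − D_R)/v_R².
√(D_R² + v_R²x²) = √(0.003510² + 0.002842² × 98.4²) = 0.2797; v_R² = 8.077e-06.
t = (0.2797 − 0.003510)/8.077e-06 = 34200 days.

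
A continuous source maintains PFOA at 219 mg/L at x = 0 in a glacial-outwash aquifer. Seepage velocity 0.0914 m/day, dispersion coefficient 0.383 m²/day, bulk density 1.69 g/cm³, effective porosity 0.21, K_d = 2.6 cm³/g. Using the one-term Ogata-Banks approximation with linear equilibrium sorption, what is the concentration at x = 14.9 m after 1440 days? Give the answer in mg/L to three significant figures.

Retardation factor R = 1 + ρ_b·K_d/n = 1 + 1.69 × 2.6/0.21 = 21.92.
Sorption retards both mechanisms: v_R = v/R = 0.004170 m/day, D_R = D/R = 0.01747 m²/day.
v_R·t = 0.004170 × 1440 = 6.0048 m; 2√(D_R t) = 10.03 m; argument = (14.9 − 6.0048)/10.03 = 0.8869.
C = C₀ × ½·erfc(0.8869) = 219 × 0.1049 = 23.0 mg/L.

23.0 mg/L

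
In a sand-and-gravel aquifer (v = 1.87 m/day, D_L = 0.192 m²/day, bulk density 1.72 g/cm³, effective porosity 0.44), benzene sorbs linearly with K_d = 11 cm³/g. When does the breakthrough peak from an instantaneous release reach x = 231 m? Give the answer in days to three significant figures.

5430 days

Retardation factor R = 1 + ρ_b·K_d/n = 1 + 1.72 × 11/0.44 = 44.00.
Sorption retards both mechanisms: v_R = v/R = 0.04250 m/day, D_R = D/R = 0.004364 m²/day.
Peak time from v_R²t² + 2D_R t − x² = 0: t = (√(D_R² + v_R²x²) − D_R)/v_R².
√(D_R² + v_R²x²) = √(0.004364² + 0.04250² × 231²) = 9.818; v_R² = 0.001806.
t = (9.818 − 0.004364)/0.001806 = 5430 days.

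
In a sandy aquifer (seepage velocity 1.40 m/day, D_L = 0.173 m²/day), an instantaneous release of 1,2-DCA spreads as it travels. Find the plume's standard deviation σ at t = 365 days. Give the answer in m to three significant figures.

11.2 m

Dispersive spreading gives a Gaussian with σ² = 2Dt; advection only shifts the center.
σ = √(2 × 0.173 × 365) = 11.2 m.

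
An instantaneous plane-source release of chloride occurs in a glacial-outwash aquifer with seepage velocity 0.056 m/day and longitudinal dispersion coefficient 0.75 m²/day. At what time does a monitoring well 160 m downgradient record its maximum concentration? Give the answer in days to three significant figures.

2630 days

For the 1D instantaneous-source solution, setting ∂C/∂t = 0 at fixed x gives v²t² + 2Dt − x² = 0, so t = (√(D² + v²x²) − D)/v².
√(D² + v²x²) = √(0.75² + 0.056² × 160²) = 8.991; v² = 0.003136.
t = (8.991 − 0.75)/0.003136 = 2630 days (vs. the pure-advection estimate x/v = 2860 d).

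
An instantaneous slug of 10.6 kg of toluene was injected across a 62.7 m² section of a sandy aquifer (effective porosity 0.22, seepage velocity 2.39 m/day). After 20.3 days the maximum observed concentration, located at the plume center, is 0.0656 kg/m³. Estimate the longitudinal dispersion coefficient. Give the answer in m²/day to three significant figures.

0.538 m²/day

At the plume center C_max = M/(n_e·A·√(4πDt)), so D = M²/(4πt·(n_e·A·C_max)²).
n_e·A·C_max = 0.22 × 62.7 × 0.0656 = 0.9049 kg/m.
D = 10.6²/(4π × 20.3 × 0.9049²) = 0.538 m²/day.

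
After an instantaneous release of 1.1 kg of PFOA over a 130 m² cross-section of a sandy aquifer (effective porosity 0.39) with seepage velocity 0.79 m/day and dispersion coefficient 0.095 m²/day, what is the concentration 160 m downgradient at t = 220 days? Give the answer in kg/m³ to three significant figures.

For an instantaneous plane source, C(x,t) = M/(n_e·A·√(4πDt)) · exp(−(x−vt)²/(4Dt)), with n_e·A the pore (flow) area.
Plume center vt = 0.79 × 220 = 173.8 m, so the well at 160 m is 13.8 m upgradient of the peak.
√(4πDt) = 16.21 m, giving peak height M/(n_e·A·√(4πDt)) = 1.1/(0.39 × 130 × 16.21) = 0.001338 kg/m³.
(x−vt)²/(4Dt) = (-13.8)²/(4 × 0.095 × 220) = 2.278; exp(−2.278) = 0.1025.
C = 0.001338 × 0.1025 = 0.000137 kg/m³.

0.000137 kg/m³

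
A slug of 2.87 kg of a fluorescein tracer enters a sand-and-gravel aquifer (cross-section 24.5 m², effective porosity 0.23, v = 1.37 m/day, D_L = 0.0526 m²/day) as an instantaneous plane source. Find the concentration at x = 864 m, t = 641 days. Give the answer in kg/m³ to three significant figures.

For an instantaneous plane source, C(x,t) = M/(n_e·A·√(4πDt)) · exp(−(x−vt)²/(4Dt)), with n_e·A the pore (flow) area.
Plume center vt = 1.37 × 641 = 878.17 m, so the well at 864 m is 14.17 m upgradient of the peak.
√(4πDt) = 20.58 m, giving peak height M/(n_e·A·√(4πDt)) = 2.87/(0.23 × 24.5 × 20.58) = 0.02475 kg/m³.
(x−vt)²/(4Dt) = (-14.17)²/(4 × 0.0526 × 641) = 1.489; exp(−1.489) = 0.2256.
C = 0.02475 × 0.2256 = 0.00558 kg/m³.

0.00558 kg/m³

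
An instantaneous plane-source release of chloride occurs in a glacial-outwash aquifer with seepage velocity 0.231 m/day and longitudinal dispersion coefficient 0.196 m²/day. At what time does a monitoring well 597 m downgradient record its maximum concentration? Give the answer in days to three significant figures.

2580 days

For the 1D instantaneous-source solution, setting ∂C/∂t = 0 at fixed x gives v²t² + 2Dt − x² = 0, so t = (√(D² + v²x²) − D)/v².
√(D² + v²x²) = √(0.196² + 0.231² × 597²) = 137.9; v² = 0.053361.
t = (137.9 − 0.196)/0.053361 = 2580 days (vs. the pure-advection estimate x/v = 2580 d).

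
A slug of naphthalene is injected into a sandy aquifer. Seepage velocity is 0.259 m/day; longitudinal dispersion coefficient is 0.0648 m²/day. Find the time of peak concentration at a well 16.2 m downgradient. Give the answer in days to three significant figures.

61.6 days

For the 1D instantaneous-source solution, setting ∂C/∂t = 0 at fixed x gives v²t² + 2Dt − x² = 0, so t = (√(D² + v²x²) − D)/v².
√(D² + v²x²) = √(0.0648² + 0.259² × 16.2²) = 4.196; v² = 0.067081.
t = (4.196 − 0.0648)/0.067081 = 61.6 days (vs. the pure-advection estimate x/v = 62.5 d).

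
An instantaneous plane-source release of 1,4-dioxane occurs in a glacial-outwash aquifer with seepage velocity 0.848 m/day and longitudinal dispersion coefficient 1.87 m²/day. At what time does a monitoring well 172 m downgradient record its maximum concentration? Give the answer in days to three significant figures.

200 days

For the 1D instantaneous-source solution, setting ∂C/∂t = 0 at fixed x gives v²t² + 2Dt − x² = 0, so t = (√(D² + v²x²) − D)/v².
√(D² + v²x²) = √(1.87² + 0.848² × 172²) = 145.9; v² = 0.719104.
t = (145.9 − 1.87)/0.719104 = 200 days (vs. the pure-advection estimate x/v = 203 d).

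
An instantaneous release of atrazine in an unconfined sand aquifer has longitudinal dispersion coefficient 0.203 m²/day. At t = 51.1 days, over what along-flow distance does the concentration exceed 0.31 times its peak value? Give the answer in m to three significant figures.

13.9 m

The plume is Gaussian with σ = √(2Dt) = √(2 × 0.203 × 51.1) = 4.555 m.
C/C_peak = exp(−Δx²/(2σ²)) = 0.31 ⇒ Δx = σ·√(−2 ln 0.31) = 4.555 × 1.530 = 6.969 m.
Width = 2Δx = 13.9 m.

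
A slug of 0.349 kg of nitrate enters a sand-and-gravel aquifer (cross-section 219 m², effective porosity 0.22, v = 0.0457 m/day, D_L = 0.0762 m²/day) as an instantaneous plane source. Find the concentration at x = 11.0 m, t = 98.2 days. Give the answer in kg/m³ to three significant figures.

0.000181 kg/m³

For an instantaneous plane source, C(x,t) = M/(n_e·A·√(4πDt)) · exp(−(x−vt)²/(4Dt)), with n_e·A the pore (flow) area.
Plume center vt = 0.0457 × 98.2 = 4.48774 m, so the well at 11.0 m is 6.51226 m downgradient of the peak.
√(4πDt) = 9.697 m, giving peak height M/(n_e·A·√(4πDt)) = 0.349/(0.22 × 219 × 9.697) = 0.0007470 kg/m³.
(x−vt)²/(4Dt) = (6.51226)²/(4 × 0.0762 × 98.2) = 1.417; exp(−1.417) = 0.2424.
C = 0.0007470 × 0.2424 = 0.000181 kg/m³.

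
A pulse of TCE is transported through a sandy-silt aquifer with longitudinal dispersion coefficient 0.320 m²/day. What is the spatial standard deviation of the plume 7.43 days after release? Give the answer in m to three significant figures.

Dispersive spreading gives a Gaussian with σ² = 2Dt; advection only shifts the center.
σ = √(2 × 0.320 × 7.43) = 2.18 m.

2.18 m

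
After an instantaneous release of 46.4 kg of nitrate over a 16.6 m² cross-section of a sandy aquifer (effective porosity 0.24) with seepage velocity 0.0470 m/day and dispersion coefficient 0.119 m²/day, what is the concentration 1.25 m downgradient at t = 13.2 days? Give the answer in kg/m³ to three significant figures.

For an instantaneous plane source, C(x,t) = M/(n_e·A·√(4πDt)) · exp(−(x−vt)²/(4Dt)), with n_e·A the pore (flow) area.
Plume center vt = 0.0470 × 13.2 = 0.6204 m, so the well at 1.25 m is 0.6296 m downgradient of the peak.
√(4πDt) = 4.443 m, giving peak height M/(n_e·A·√(4πDt)) = 46.4/(0.24 × 16.6 × 4.443) = 2.621 kg/m³.
(x−vt)²/(4Dt) = (0.6296)²/(4 × 0.119 × 13.2) = 0.06309; exp(−0.06309) = 0.9389.
C = 2.621 × 0.9389 = 2.46 kg/m³.

2.46 kg/m³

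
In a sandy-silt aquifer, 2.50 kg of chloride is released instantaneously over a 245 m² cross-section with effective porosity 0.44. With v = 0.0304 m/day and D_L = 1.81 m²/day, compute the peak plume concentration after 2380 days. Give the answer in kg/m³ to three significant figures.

9.97e-05 kg/m³

The peak of an instantaneous 1D plume sits at x = vt; there the Gaussian factor is 1 and C_max = M/(n_e·A·√(4πDt)), where n_e·A is the pore area the mass is dissolved in.
√(4πDt) = √(4π × 1.81 × 2380) = 232.7 m, so C_max = 2.50/(0.44 × 245 × 232.7) = 9.97e-05 kg/m³.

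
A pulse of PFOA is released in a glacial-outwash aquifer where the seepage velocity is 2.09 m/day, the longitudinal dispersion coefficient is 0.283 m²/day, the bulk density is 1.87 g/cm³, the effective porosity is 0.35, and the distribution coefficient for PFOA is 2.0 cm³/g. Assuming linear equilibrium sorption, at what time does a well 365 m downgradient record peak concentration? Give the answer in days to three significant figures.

Retardation factor R = 1 + ρ_b·K_d/n = 1 + 1.87 × 2.0/0.35 = 11.69.
Sorption retards both mechanisms: v_R = v/R = 0.1788 m/day, D_R = D/R = 0.02421 m²/day.
Peak time from v_R²t² + 2D_R t − x² = 0: t = (√(D_R² + v_R²x²) − D_R)/v_R².
√(D_R² + v_R²x²) = √(0.02421² + 0.1788² × 365²) = 65.26; v_R² = 0.03197.
t = (65.26 − 0.02421)/0.03197 = 2040 days.

2040 days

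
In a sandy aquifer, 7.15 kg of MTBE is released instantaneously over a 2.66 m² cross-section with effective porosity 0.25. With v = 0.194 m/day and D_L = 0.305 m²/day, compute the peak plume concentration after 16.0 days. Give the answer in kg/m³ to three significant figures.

1.37 kg/m³

The peak of an instantaneous 1D plume sits at x = vt; there the Gaussian factor is 1 and C_max = M/(n_e·A·√(4πDt)), where n_e·A is the pore area the mass is dissolved in.
√(4πDt) = √(4π × 0.305 × 16.0) = 7.831 m, so C_max = 7.15/(0.25 × 2.66 × 7.831) = 1.37 kg/m³.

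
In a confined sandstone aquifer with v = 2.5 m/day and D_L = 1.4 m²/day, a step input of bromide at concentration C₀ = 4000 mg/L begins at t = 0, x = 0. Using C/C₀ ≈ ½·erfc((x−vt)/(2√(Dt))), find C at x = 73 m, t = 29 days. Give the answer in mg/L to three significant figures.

For a continuous step input, C/C₀ ≈ ½·erfc((x−vt)/(2√(Dt))).
vt = 2.5 × 29 = 72.5 m and 2√(Dt) = 2√(1.4 × 29) = 12.74 m.
Argument (x−vt)/(2√(Dt)) = (73 − 72.5)/12.74 = 0.03925; ½·erfc(0.03925) = 0.4779.
C = 4000 × 0.4779 = 1910 mg/L.

1910 mg/L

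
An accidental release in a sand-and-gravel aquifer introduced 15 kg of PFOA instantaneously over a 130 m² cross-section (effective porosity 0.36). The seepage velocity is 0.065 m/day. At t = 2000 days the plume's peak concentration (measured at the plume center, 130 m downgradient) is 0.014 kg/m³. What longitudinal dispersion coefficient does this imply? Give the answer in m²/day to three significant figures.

0.0209 m²/day

At the plume center C_max = M/(n_e·A·√(4πDt)), so D = M²/(4πt·(n_e·A·C_max)²).
n_e·A·C_max = 0.36 × 130 × 0.014 = 0.6552 kg/m.
D = 15²/(4π × 2000 × 0.6552²) = 0.0209 m²/day.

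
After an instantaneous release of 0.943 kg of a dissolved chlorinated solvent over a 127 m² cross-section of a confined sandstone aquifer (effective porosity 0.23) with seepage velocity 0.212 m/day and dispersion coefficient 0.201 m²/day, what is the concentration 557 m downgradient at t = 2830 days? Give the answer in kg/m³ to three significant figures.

For an instantaneous plane source, C(x,t) = M/(n_e·A·√(4πDt)) · exp(−(x−vt)²/(4Dt)), with n_e·A the pore (flow) area.
Plume center vt = 0.212 × 2830 = 599.96 m, so the well at 557 m is 42.96 m upgradient of the peak.
√(4πDt) = 84.55 m, giving peak height M/(n_e·A·√(4πDt)) = 0.943/(0.23 × 127 × 84.55) = 0.0003818 kg/m³.
(x−vt)²/(4Dt) = (-42.96)²/(4 × 0.201 × 2830) = 0.8111; exp(−0.8111) = 0.4444.
C = 0.0003818 × 0.4444 = 0.000170 kg/m³.

0.000170 kg/m³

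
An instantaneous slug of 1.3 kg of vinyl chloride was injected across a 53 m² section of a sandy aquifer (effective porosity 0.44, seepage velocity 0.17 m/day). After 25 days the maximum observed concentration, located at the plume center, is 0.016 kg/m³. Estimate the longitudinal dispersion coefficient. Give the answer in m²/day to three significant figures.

At the plume center C_max = M/(n_e·A·√(4πDt)), so D = M²/(4πt·(n_e·A·C_max)²).
n_e·A·C_max = 0.44 × 53 × 0.016 = 0.3731 kg/m.
D = 1.3²/(4π × 25 × 0.3731²) = 0.0386 m²/day.

0.0386 m²/day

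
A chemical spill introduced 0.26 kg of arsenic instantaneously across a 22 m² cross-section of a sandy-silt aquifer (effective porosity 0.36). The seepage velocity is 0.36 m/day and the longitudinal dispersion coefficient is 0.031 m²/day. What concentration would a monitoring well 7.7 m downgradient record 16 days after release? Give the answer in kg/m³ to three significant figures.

For an instantaneous plane source, C(x,t) = M/(n_e·A·√(4πDt)) · exp(−(x−vt)²/(4Dt)), with n_e·A the pore (flow) area.
Plume center vt = 0.36 × 16 = 5.76 m, so the well at 7.7 m is 1.94 m downgradient of the peak.
√(4πDt) = 2.497 m, giving peak height M/(n_e·A·√(4πDt)) = 0.26/(0.36 × 22 × 2.497) = 0.01315 kg/m³.
(x−vt)²/(4Dt) = (1.94)²/(4 × 0.031 × 16) = 1.897; exp(−1.897) = 0.1500.
C = 0.01315 × 0.1500 = 0.00197 kg/m³.

0.00197 kg/m³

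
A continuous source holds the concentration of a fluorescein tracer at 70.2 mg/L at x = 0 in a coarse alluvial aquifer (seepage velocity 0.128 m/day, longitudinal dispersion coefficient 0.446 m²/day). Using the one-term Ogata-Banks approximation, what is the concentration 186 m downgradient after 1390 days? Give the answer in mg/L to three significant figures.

28.7 mg/L

For a continuous step input, C/C₀ ≈ ½·erfc((x−vt)/(2√(Dt))).
vt = 0.128 × 1390 = 177.92 m and 2√(Dt) = 2√(0.446 × 1390) = 49.80 m.
Argument (x−vt)/(2√(Dt)) = (186 − 177.92)/49.80 = 0.1622; ½·erfc(0.1622) = 0.4093.
C = 70.2 × 0.4093 = 28.7 mg/L.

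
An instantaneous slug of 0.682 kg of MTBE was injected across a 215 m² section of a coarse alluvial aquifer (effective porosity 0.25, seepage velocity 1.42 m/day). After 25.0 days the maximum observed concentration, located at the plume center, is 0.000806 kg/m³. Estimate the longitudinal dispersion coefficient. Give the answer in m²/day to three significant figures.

0.789 m²/day

At the plume center C_max = M/(n_e·A·√(4πDt)), so D = M²/(4πt·(n_e·A·C_max)²).
n_e·A·C_max = 0.25 × 215 × 0.000806 = 0.04332 kg/m.
D = 0.682²/(4π × 25.0 × 0.04332²) = 0.789 m²/day.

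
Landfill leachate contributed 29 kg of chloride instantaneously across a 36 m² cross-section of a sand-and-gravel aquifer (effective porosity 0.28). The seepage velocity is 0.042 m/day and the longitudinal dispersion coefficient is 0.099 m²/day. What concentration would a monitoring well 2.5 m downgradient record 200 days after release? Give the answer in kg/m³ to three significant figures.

For an instantaneous plane source, C(x,t) = M/(n_e·A·√(4πDt)) · exp(−(x−vt)²/(4Dt)), with n_e·A the pore (flow) area.
Plume center vt = 0.042 × 200 = 8.4 m, so the well at 2.5 m is 5.9 m upgradient of the peak.
√(4πDt) = 15.77 m, giving peak height M/(n_e·A·√(4πDt)) = 29/(0.28 × 36 × 15.77) = 0.1824 kg/m³.
(x−vt)²/(4Dt) = (-5.9)²/(4 × 0.099 × 200) = 0.4395; exp(−0.4395) = 0.6444.
C = 0.1824 × 0.6444 = 0.118 kg/m³.

0.118 kg/m³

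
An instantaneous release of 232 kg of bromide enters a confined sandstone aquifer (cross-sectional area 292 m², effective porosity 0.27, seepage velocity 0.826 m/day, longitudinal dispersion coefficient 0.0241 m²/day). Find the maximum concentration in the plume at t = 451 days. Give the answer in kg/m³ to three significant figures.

0.252 kg/m³

The peak of an instantaneous 1D plume sits at x = vt; there the Gaussian factor is 1 and C_max = M/(n_e·A·√(4πDt)), where n_e·A is the pore area the mass is dissolved in.
√(4πDt) = √(4π × 0.0241 × 451) = 11.69 m, so C_max = 232/(0.27 × 292 × 11.69) = 0.252 kg/m³.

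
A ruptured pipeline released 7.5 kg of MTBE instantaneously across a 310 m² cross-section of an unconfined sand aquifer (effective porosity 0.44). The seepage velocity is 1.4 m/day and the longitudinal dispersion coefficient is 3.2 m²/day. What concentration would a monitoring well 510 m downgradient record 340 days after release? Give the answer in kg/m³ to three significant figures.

For an instantaneous plane source, C(x,t) = M/(n_e·A·√(4πDt)) · exp(−(x−vt)²/(4Dt)), with n_e·A the pore (flow) area.
Plume center vt = 1.4 × 340 = 476 m, so the well at 510 m is 34 m downgradient of the peak.
√(4πDt) = 116.9 m, giving peak height M/(n_e·A·√(4πDt)) = 7.5/(0.44 × 310 × 116.9) = 0.0004704 kg/m³.
(x−vt)²/(4Dt) = (34)²/(4 × 3.2 × 340) = 0.2656; exp(−0.2656) = 0.7667.
C = 0.0004704 × 0.7667 = 0.000361 kg/m³.

0.000361 kg/m³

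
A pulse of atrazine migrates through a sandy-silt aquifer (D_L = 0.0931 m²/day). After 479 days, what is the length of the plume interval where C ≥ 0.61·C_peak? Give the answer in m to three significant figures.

18.8 m

The plume is Gaussian with σ = √(2Dt) = √(2 × 0.0931 × 479) = 9.444 m.
C/C_peak = exp(−Δx²/(2σ²)) = 0.61 ⇒ Δx = σ·√(−2 ln 0.61) = 9.444 × 0.9943 = 9.390 m.
Width = 2Δx = 18.8 m.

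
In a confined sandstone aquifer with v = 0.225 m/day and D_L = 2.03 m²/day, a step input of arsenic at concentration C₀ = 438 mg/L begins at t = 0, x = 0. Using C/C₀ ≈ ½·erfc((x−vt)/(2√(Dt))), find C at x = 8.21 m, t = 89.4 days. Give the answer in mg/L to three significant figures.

For a continuous step input, C/C₀ ≈ ½·erfc((x−vt)/(2√(Dt))).
vt = 0.225 × 89.4 = 20.115 m and 2√(Dt) = 2√(2.03 × 89.4) = 26.94 m.
Argument (x−vt)/(2√(Dt)) = (8.21 − 20.115)/26.94 = -0.4419; ½·erfc(-0.4419) = 0.7340.
C = 438 × 0.7340 = 321 mg/L.

321 mg/L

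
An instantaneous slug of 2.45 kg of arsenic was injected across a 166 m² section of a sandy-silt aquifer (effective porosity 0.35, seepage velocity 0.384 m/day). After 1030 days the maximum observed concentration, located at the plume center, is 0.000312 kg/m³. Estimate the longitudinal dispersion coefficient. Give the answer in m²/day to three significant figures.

1.41 m²/day

At the plume center C_max = M/(n_e·A·√(4πDt)), so D = M²/(4πt·(n_e·A·C_max)²).
n_e·A·C_max = 0.35 × 166 × 0.000312 = 0.01813 kg/m.
D = 2.45²/(4π × 1030 × 0.01813²) = 1.41 m²/day.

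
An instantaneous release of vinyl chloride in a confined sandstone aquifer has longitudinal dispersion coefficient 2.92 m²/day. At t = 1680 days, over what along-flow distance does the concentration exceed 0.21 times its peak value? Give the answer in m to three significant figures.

The plume is Gaussian with σ = √(2Dt) = √(2 × 2.92 × 1680) = 99.05 m.
C/C_peak = exp(−Δx²/(2σ²)) = 0.21 ⇒ Δx = σ·√(−2 ln 0.21) = 99.05 × 1.767 = 175.0 m.
Width = 2Δx = 350 m.

350 m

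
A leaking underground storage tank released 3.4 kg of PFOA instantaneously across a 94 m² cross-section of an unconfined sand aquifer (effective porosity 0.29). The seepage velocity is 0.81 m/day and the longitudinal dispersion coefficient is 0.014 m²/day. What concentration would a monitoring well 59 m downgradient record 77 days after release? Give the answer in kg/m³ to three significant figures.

For an instantaneous plane source, C(x,t) = M/(n_e·A·√(4πDt)) · exp(−(x−vt)²/(4Dt)), with n_e·A the pore (flow) area.
Plume center vt = 0.81 × 77 = 62.37 m, so the well at 59 m is 3.37 m upgradient of the peak.
√(4πDt) = 3.681 m, giving peak height M/(n_e·A·√(4πDt)) = 3.4/(0.29 × 94 × 3.681) = 0.03388 kg/m³.
(x−vt)²/(4Dt) = (-3.37)²/(4 × 0.014 × 77) = 2.634; exp(−2.634) = 0.07179.
C = 0.03388 × 0.07179 = 0.00243 kg/m³.

0.00243 kg/m³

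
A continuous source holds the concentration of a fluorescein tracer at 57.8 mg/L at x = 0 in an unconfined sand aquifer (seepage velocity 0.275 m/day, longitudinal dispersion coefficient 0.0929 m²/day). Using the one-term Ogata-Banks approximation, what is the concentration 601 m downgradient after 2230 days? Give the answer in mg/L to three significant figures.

42.0 mg/L

For a continuous step input, C/C₀ ≈ ½·erfc((x−vt)/(2√(Dt))).
vt = 0.275 × 2230 = 613.25 m and 2√(Dt) = 2√(0.0929 × 2230) = 28.79 m.
Argument (x−vt)/(2√(Dt)) = (601 − 613.25)/28.79 = -0.4255; ½·erfc(-0.4255) = 0.7263.
C = 57.8 × 0.7263 = 42.0 mg/L.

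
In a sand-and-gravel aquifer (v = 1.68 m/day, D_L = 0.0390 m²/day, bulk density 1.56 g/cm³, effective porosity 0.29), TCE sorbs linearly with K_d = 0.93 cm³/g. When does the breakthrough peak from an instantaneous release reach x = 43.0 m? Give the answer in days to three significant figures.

154 days

Retardation factor R = 1 + ρ_b·K_d/n = 1 + 1.56 × 0.93/0.29 = 6.003.
Sorption retards both mechanisms: v_R = v/R = 0.2799 m/day, D_R = D/R = 0.006497 m²/day.
Peak time from v_R²t² + 2D_R t − x² = 0: t = (√(D_R² + v_R²x²) − D_R)/v_R².
√(D_R² + v_R²x²) = √(0.006497² + 0.2799² × 43.0²) = 12.04; v_R² = 0.07834.
t = (12.04 − 0.006497)/0.07834 = 154 days.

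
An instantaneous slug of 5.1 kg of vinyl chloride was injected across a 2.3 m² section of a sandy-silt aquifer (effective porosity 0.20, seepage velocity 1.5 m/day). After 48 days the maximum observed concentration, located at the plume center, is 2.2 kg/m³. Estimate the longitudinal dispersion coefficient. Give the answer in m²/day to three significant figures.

0.0421 m²/day

At the plume center C_max = M/(n_e·A·√(4πDt)), so D = M²/(4πt·(n_e·A·C_max)²).
n_e·A·C_max = 0.20 × 2.3 × 2.2 = 1.012 kg/m.
D = 5.1²/(4π × 48 × 1.012²) = 0.0421 m²/day.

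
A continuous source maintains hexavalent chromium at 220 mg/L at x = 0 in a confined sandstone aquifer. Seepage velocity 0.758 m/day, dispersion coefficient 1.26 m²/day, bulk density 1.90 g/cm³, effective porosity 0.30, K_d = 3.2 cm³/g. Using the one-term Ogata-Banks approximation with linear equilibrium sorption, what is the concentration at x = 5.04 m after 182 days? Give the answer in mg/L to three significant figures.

137 mg/L

Retardation factor R = 1 + ρ_b·K_d/n = 1 + 1.90 × 3.2/0.30 = 21.27.
Sorption retards both mechanisms: v_R = v/R = 0.03564 m/day, D_R = D/R = 0.05924 m²/day.
v_R·t = 0.03564 × 182 = 6.48648 m; 2√(D_R t) = 6.567 m; argument = (5.04 − 6.48648)/6.567 = -0.2203.
C = C₀ × ½·erfc(-0.2203) = 220 × 0.6223 = 137 mg/L.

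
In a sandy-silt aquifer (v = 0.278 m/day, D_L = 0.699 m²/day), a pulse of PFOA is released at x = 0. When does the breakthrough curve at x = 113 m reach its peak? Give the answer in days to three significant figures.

For the 1D instantaneous-source solution, setting ∂C/∂t = 0 at fixed x gives v²t² + 2Dt − x² = 0, so t = (√(D² + v²x²) − D)/v².
√(D² + v²x²) = √(0.699² + 0.278² × 113²) = 31.42; v² = 0.077284.
t = (31.42 − 0.699)/0.077284 = 398 days (vs. the pure-advection estimate x/v = 406 d).

398 days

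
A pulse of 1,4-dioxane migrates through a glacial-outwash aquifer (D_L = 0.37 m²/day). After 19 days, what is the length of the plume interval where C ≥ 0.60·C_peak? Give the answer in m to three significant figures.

7.58 m

The plume is Gaussian with σ = √(2Dt) = √(2 × 0.37 × 19) = 3.750 m.
C/C_peak = exp(−Δx²/(2σ²)) = 0.60 ⇒ Δx = σ·√(−2 ln 0.60) = 3.750 × 1.011 = 3.791 m.
Width = 2Δx = 7.58 m.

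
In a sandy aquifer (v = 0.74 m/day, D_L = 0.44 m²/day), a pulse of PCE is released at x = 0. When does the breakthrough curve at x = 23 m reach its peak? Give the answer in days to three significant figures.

For the 1D instantaneous-source solution, setting ∂C/∂t = 0 at fixed x gives v²t² + 2Dt − x² = 0, so t = (√(D² + v²x²) − D)/v².
√(D² + v²x²) = √(0.44² + 0.74² × 23²) = 17.03; v² = 0.5476.
t = (17.03 − 0.44)/0.5476 = 30.3 days (vs. the pure-advection estimate x/v = 31.1 d).

30.3 days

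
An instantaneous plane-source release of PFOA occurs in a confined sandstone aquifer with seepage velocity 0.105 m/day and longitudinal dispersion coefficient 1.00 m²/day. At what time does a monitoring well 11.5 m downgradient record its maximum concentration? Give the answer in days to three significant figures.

For the 1D instantaneous-source solution, setting ∂C/∂t = 0 at fixed x gives v²t² + 2Dt − x² = 0, so t = (√(D² + v²x²) − D)/v².
√(D² + v²x²) = √(1.00² + 0.105² × 11.5²) = 1.568; v² = 0.011025.
t = (1.568 − 1.00)/0.011025 = 51.5 days (vs. the pure-advection estimate x/v = 110 d).

51.5 days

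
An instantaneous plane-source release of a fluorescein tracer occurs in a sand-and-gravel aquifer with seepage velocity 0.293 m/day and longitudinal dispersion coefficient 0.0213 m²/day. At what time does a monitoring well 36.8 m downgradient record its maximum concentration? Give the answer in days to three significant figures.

125 days

For the 1D instantaneous-source solution, setting ∂C/∂t = 0 at fixed x gives v²t² + 2Dt − x² = 0, so t = (√(D² + v²x²) − D)/v².
√(D² + v²x²) = √(0.0213² + 0.293² × 36.8²) = 10.78; v² = 0.085849.
t = (10.78 − 0.0213)/0.085849 = 125 days (vs. the pure-advection estimate x/v = 126 d).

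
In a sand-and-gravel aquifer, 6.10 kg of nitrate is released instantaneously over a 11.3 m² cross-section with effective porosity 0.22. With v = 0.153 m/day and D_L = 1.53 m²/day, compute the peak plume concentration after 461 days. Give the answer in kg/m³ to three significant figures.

The peak of an instantaneous 1D plume sits at x = vt; there the Gaussian factor is 1 and C_max = M/(n_e·A·√(4πDt)), where n_e·A is the pore area the mass is dissolved in.
√(4πDt) = √(4π × 1.53 × 461) = 94.15 m, so C_max = 6.10/(0.22 × 11.3 × 94.15) = 0.0261 kg/m³.

0.0261 kg/m³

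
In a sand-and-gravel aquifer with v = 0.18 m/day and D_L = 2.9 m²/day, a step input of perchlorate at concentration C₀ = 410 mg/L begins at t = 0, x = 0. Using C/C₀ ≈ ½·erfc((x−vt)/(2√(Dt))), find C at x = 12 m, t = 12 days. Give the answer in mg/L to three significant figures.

48.8 mg/L

For a continuous step input, C/C₀ ≈ ½·erfc((x−vt)/(2√(Dt))).
vt = 0.18 × 12 = 2.16 m and 2√(Dt) = 2√(2.9 × 12) = 11.80 m.
Argument (x−vt)/(2√(Dt)) = (12 − 2.16)/11.80 = 0.8339; ½·erfc(0.8339) = 0.1191.
C = 410 × 0.1191 = 48.8 mg/L.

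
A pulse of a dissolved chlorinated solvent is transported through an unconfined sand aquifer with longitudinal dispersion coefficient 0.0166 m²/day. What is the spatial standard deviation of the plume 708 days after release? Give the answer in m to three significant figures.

4.85 m

Dispersive spreading gives a Gaussian with σ² = 2Dt; advection only shifts the center.
σ = √(2 × 0.0166 × 708) = 4.85 m.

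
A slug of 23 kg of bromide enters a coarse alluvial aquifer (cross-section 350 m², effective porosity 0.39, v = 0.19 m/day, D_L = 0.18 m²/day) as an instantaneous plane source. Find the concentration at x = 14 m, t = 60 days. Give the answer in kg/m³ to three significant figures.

0.0124 kg/m³

For an instantaneous plane source, C(x,t) = M/(n_e·A·√(4πDt)) · exp(−(x−vt)²/(4Dt)), with n_e·A the pore (flow) area.
Plume center vt = 0.19 × 60 = 11.4 m, so the well at 14 m is 2.6 m downgradient of the peak.
√(4πDt) = 11.65 m, giving peak height M/(n_e·A·√(4πDt)) = 23/(0.39 × 350 × 11.65) = 0.01446 kg/m³.
(x−vt)²/(4Dt) = (2.6)²/(4 × 0.18 × 60) = 0.1565; exp(−0.1565) = 0.8551.
C = 0.01446 × 0.8551 = 0.0124 kg/m³.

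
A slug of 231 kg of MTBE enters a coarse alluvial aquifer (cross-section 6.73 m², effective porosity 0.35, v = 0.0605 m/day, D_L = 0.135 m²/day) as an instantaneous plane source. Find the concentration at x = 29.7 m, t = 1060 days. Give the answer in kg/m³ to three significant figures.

0.292 kg/m³

For an instantaneous plane source, C(x,t) = M/(n_e·A·√(4πDt)) · exp(−(x−vt)²/(4Dt)), with n_e·A the pore (flow) area.
Plume center vt = 0.0605 × 1060 = 64.13 m, so the well at 29.7 m is 34.43 m upgradient of the peak.
√(4πDt) = 42.41 m, giving peak height M/(n_e·A·√(4πDt)) = 231/(0.35 × 6.73 × 42.41) = 2.312 kg/m³.
(x−vt)²/(4Dt) = (-34.43)²/(4 × 0.135 × 1060) = 2.071; exp(−2.071) = 0.1261.
C = 2.312 × 0.1261 = 0.292 kg/m³.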